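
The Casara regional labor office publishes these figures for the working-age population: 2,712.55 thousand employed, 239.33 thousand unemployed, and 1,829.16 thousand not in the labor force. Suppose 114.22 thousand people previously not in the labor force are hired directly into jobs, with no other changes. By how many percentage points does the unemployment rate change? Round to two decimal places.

Initially, labor force = 2,712.55 + 239.33 = 2,951.88 thousand, so u = 239.33/2,951.88 = 8.11%.
After the change, employed and labor force both rise by 114.22; unemployed unchanged → E = 2,826.77, U = 239.33, labor force = 3,066.10 thousand.
New unemployment rate = 239.33 / 3,066.10 = 7.81%.
Change = 7.81% − 8.11% = −0.30 percentage points.

The unemployment rate changes by −0.30 percentage points.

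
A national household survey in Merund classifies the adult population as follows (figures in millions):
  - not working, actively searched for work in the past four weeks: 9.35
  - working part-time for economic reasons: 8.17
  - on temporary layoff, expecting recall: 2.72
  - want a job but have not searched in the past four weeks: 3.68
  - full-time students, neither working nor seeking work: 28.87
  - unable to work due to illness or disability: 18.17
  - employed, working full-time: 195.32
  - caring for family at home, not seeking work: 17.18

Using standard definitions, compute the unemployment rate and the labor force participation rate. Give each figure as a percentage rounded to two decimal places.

Unemployment rate ≈ 5.60%; labor force participation rate ≈ 76.05%.

Employed = 8.17 + 195.32 = 203.49 million (anyone who worked, including part-time for economic reasons, counts as employed).
Unemployed = 9.35 + 2.72 = 12.07 million (jobless and actively searching, or on temporary layoff).
Labor force = 203.49 + 12.07 = 215.56 million.
Not in labor force = 3.68 + 28.87 + 18.17 + 17.18 = 67.90 million (those not working and not actively searching are outside the labor force — including those who want a job but have given up searching).
Civilian working-age population = 215.56 + 67.90 = 283.46 million.
Unemployment rate = 12.07 / 215.56 = 5.60%.
Labor force participation rate = 215.56 / 283.46 = 76.05%.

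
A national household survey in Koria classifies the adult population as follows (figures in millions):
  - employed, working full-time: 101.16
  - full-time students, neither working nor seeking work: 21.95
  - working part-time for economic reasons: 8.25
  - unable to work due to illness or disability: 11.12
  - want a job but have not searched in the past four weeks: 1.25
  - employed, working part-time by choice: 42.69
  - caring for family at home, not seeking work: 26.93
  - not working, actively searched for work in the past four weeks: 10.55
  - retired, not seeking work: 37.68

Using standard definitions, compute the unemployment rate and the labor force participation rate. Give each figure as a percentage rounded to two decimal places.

Unemployment rate ≈ 6.49%; labor force participation rate ≈ 62.18%.

Employed = 101.16 + 8.25 + 42.69 = 152.10 million (anyone who worked, including part-time for economic reasons, counts as employed).
Unemployed = 10.55 million.
Labor force = 152.10 + 10.55 = 162.65 million.
Not in labor force = 21.95 + 11.12 + 1.25 + 26.93 + 37.68 = 98.93 million (those not working and not actively searching are outside the labor force — including those who want a job but have given up searching).
Civilian working-age population = 162.65 + 98.93 = 261.58 million.
Unemployment rate = 10.55 / 162.65 = 6.49%.
Labor force participation rate = 162.65 / 261.58 = 62.18%.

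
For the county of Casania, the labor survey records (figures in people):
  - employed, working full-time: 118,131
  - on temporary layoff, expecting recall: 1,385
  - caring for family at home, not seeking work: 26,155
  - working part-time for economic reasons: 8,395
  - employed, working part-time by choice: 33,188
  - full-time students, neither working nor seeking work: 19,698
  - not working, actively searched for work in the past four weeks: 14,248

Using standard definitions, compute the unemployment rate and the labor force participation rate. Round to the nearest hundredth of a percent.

Employed = 118,131 + 8,395 + 33,188 = 159,714 (anyone who worked, including part-time for economic reasons, counts as employed).
Unemployed = 1,385 + 14,248 = 15,633 (jobless and actively searching, or on temporary layoff).
Labor force = 159,714 + 15,633 = 175,347.
Not in labor force = 26,155 + 19,698 = 45,853 (those not working and not actively searching are outside the labor force).
Civilian working-age population = 175,347 + 45,853 = 221,200.
Unemployment rate = 15,633 / 175,347 = 8.92%.
Labor force participation rate = 175,347 / 221,200 = 79.27%.

Unemployment rate ≈ 8.92%; labor force participation rate ≈ 79.27%.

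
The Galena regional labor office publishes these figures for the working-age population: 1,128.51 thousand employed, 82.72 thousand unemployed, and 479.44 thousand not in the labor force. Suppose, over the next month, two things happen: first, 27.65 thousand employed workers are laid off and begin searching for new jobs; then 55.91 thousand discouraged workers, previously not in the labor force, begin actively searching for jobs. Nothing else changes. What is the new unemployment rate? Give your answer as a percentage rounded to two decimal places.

New unemployment rate ≈ 13.12%.

Initially, labor force = 1,128.51 + 82.72 = 1,211.23 thousand, so u = 82.72/1,211.23 = 6.83%.
After the first change, employed falls and unemployed rises by 27.65; labor force unchanged → E = 1,100.86, U = 110.37, labor force = 1,211.23 thousand.
After the second change, unemployed and labor force both rise by 55.91 → E = 1,100.86, U = 166.28, labor force = 1,267.14 thousand.
New unemployment rate = 166.28 / 1,267.14 = 13.12%.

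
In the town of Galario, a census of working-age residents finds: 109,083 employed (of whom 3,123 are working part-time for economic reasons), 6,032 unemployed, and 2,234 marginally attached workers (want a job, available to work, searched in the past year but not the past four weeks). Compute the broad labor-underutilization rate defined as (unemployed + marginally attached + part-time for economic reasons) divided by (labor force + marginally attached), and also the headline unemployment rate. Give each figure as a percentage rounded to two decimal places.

Broad underutilization rate ≈ 9.71%; headline unemployment rate ≈ 5.24%.

Labor force = 109,083 + 6,032 = 115,115.
Numerator = 6,032 + 2,234 + 3,123 = 11,389.
Denominator = 115,115 + 2,234 = 117,349.
Broad rate = 11,389 / 117,349 = 9.71%.
Headline unemployment rate = 6,032 / 115,115 = 5.24%.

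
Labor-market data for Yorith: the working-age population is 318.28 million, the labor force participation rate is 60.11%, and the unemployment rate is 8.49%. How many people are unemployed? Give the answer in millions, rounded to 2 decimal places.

About 16.24 million are unemployed.

Labor force = 0.6011 × 318.28 = 191.32 million.
Unemployed = 0.0849 × 191.32 ≈ 16.24 million.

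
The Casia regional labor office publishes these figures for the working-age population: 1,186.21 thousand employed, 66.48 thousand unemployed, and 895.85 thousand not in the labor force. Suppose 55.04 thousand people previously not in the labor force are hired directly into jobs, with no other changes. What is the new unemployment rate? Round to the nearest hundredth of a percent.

New unemployment rate ≈ 5.08%.

Initially, labor force = 1,186.21 + 66.48 = 1,252.69 thousand, so u = 66.48/1,252.69 = 5.31%.
After the change, employed and labor force both rise by 55.04; unemployed unchanged → E = 1,241.25, U = 66.48, labor force = 1,307.73 thousand.
New unemployment rate = 66.48 / 1,307.73 = 5.08%.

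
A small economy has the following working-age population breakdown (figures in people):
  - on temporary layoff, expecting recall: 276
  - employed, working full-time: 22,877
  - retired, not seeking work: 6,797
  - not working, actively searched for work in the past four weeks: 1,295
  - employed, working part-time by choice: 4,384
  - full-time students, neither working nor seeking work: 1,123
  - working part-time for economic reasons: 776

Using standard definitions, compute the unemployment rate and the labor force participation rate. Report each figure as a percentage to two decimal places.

Unemployment rate ≈ 5.31%; labor force participation rate ≈ 78.90%.

Employed = 22,877 + 4,384 + 776 = 28,037 (anyone who worked, including part-time for economic reasons, counts as employed).
Unemployed = 276 + 1,295 = 1,571 (jobless and actively searching, or on temporary layoff).
Labor force = 28,037 + 1,571 = 29,608.
Not in labor force = 6,797 + 1,123 = 7,920 (those not working and not actively searching are outside the labor force).
Civilian working-age population = 29,608 + 7,920 = 37,528.
Unemployment rate = 1,571 / 29,608 = 5.31%.
Labor force participation rate = 29,608 / 37,528 = 78.90%.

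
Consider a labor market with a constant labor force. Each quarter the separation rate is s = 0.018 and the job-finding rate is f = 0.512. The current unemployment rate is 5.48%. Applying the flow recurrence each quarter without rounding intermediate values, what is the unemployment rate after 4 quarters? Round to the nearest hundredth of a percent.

Unemployment rate after four quarters ≈ 3.50%.

With a fixed labor force, u_{t+1} = u_t + s·(1−u_t) − f·u_t = u_t·(1−s−f) + s.
Here 1−s−f = 0.470 and s = 0.018.
u_1 = 0.054800 × 0.470 + 0.018 = 0.043756.
u_2 = 0.043756 × 0.470 + 0.018 = 0.038565.
u_3 = 0.038565 × 0.470 + 0.018 = 0.036126.
u_4 = 0.036126 × 0.470 + 0.018 = 0.034979.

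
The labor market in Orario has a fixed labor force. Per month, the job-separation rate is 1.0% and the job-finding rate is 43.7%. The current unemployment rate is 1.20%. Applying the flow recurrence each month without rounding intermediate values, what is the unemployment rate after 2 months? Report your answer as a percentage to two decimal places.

With a fixed labor force, u_{t+1} = u_t + s·(1−u_t) − f·u_t = u_t·(1−s−f) + s.
Here 1−s−f = 0.553 and s = 0.010.
u_1 = 0.012000 × 0.553 + 0.010 = 0.016636.
u_2 = 0.016636 × 0.553 + 0.010 = 0.019200.

Unemployment rate after two months ≈ 1.92%.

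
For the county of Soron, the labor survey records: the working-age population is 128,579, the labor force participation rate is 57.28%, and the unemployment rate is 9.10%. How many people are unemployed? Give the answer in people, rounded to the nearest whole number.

About 6,702 are unemployed.

Labor force = 0.5728 × 128,579 = 73,650.
Unemployed = 0.0910 × 73,650 ≈ 6,702.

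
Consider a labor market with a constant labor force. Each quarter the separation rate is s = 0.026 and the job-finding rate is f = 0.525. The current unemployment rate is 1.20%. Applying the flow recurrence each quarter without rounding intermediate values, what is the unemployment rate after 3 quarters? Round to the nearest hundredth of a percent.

Unemployment rate after three quarters ≈ 4.40%.

With a fixed labor force, u_{t+1} = u_t + s·(1−u_t) − f·u_t = u_t·(1−s−f) + s.
Here 1−s−f = 0.449 and s = 0.026.
u_1 = 0.012000 × 0.449 + 0.026 = 0.031388.
u_2 = 0.031388 × 0.449 + 0.026 = 0.040093.
u_3 = 0.040093 × 0.449 + 0.026 = 0.044002.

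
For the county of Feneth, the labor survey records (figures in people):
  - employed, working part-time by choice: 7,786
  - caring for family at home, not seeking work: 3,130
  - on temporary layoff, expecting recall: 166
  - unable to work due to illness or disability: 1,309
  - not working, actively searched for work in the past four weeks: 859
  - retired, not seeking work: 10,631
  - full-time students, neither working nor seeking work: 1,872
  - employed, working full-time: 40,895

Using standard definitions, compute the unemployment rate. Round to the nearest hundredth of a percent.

Unemployment rate ≈ 2.06%.

Employed = 7,786 + 40,895 = 48,681.
Unemployed = 166 + 859 = 1,025 (jobless and actively searching, or on temporary layoff).
Labor force = 48,681 + 1,025 = 49,706.
Unemployment rate = 1,025 / 49,706 = 2.06%.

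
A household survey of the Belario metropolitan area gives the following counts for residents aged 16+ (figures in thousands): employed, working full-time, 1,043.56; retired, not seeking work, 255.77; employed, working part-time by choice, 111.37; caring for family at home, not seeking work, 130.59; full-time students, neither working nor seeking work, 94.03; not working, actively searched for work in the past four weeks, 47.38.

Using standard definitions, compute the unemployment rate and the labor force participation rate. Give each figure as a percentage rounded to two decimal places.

Unemployment rate ≈ 3.94%; labor force participation rate ≈ 71.45%.

Employed = 1,043.56 + 111.37 = 1,154.93 thousand.
Unemployed = 47.38 thousand.
Labor force = 1,154.93 + 47.38 = 1,202.31 thousand.
Not in labor force = 255.77 + 130.59 + 94.03 = 480.39 thousand (those not working and not actively searching are outside the labor force).
Civilian working-age population = 1,202.31 + 480.39 = 1,682.70 thousand.
Unemployment rate = 47.38 / 1,202.31 = 3.94%.
Labor force participation rate = 1,202.31 / 1,682.70 = 71.45%.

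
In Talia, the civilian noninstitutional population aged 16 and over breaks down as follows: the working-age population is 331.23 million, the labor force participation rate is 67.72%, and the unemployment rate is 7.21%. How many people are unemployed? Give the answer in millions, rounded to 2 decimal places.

About 16.17 million are unemployed.

Labor force = 0.6772 × 331.23 = 224.31 million.
Unemployed = 0.0721 × 224.31 ≈ 16.17 million.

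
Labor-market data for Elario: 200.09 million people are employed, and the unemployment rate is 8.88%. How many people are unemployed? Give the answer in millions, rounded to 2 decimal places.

Let U be the number unemployed. The labor force is E + U, and U/(E+U) = 0.0888.
So U = 0.0888 × 200.09 / (1 − 0.0888) = 17.7680 / 0.9112 ≈ 19.50 million.

About 19.50 million are unemployed.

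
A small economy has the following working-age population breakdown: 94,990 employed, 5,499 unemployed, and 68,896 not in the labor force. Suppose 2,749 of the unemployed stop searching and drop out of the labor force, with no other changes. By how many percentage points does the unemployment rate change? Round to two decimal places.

Initially, labor force = 94,990 + 5,499 = 100,489, so u = 5,499/100,489 = 5.47%.
After the change, unemployed and labor force both fall by 2,749 → E = 94,990, U = 2,750, labor force = 97,740.
New unemployment rate = 2,750 / 97,740 = 2.81%.
Change = 2.81% − 5.47% = −2.66 percentage points.

The unemployment rate changes by −2.66 percentage points.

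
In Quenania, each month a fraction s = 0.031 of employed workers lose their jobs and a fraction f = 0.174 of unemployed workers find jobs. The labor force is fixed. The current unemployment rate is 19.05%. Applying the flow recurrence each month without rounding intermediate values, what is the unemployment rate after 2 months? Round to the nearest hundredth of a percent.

Unemployment rate after two months ≈ 17.60%.

With a fixed labor force, u_{t+1} = u_t + s·(1−u_t) − f·u_t = u_t·(1−s−f) + s.
Here 1−s−f = 0.795 and s = 0.031.
u_1 = 0.190500 × 0.795 + 0.031 = 0.182448.
u_2 = 0.182448 × 0.795 + 0.031 = 0.176046.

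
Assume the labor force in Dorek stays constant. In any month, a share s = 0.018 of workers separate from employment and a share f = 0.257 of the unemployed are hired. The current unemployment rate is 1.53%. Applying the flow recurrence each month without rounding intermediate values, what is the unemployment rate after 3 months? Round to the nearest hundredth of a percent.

Unemployment rate after three months ≈ 4.63%.

With a fixed labor force, u_{t+1} = u_t + s·(1−u_t) − f·u_t = u_t·(1−s−f) + s.
Here 1−s−f = 0.725 and s = 0.018.
u_1 = 0.015300 × 0.725 + 0.018 = 0.029093.
u_2 = 0.029093 × 0.725 + 0.018 = 0.039092.
u_3 = 0.039092 × 0.725 + 0.018 = 0.046342.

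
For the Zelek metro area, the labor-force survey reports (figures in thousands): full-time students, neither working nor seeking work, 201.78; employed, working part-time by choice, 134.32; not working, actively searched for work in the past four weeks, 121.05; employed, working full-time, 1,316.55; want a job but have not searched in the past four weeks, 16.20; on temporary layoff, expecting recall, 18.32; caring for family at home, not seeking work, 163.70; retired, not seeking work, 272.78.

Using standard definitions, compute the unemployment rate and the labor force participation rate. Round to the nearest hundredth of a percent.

Employed = 134.32 + 1,316.55 = 1,450.87 thousand.
Unemployed = 121.05 + 18.32 = 139.37 thousand (jobless and actively searching, or on temporary layoff).
Labor force = 1,450.87 + 139.37 = 1,590.24 thousand.
Not in labor force = 201.78 + 16.20 + 163.70 + 272.78 = 654.46 thousand (those not working and not actively searching are outside the labor force — including those who want a job but have given up searching).
Civilian working-age population = 1,590.24 + 654.46 = 2,244.70 thousand.
Unemployment rate = 139.37 / 1,590.24 = 8.76%.
Labor force participation rate = 1,590.24 / 2,244.70 = 70.84%.

Unemployment rate ≈ 8.76%; labor force participation rate ≈ 70.84%.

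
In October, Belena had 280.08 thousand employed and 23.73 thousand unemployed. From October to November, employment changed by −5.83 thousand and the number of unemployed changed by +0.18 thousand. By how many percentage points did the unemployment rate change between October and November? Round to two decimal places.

October: labor force = 280.08 + 23.73 = 303.81; u = 23.73/303.81 = 7.81%.
November: labor force = 274.25 + 23.91 = 298.16; u = 23.91/298.16 = 8.02%.
Change = 8.02% − 7.81% = +0.21 pp.

The unemployment rate changed by +0.21 percentage points.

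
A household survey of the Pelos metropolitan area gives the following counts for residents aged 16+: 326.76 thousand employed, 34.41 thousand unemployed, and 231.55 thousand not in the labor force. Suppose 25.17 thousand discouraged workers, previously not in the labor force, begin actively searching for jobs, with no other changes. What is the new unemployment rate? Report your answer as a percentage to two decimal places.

New unemployment rate ≈ 15.42%.

Initially, labor force = 326.76 + 34.41 = 361.17 thousand, so u = 34.41/361.17 = 9.53%.
After the change, unemployed and labor force both rise by 25.17 → E = 326.76, U = 59.58, labor force = 386.34 thousand.
New unemployment rate = 59.58 / 386.34 = 15.42%.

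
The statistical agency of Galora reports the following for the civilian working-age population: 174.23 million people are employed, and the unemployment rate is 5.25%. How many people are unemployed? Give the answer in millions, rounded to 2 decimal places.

Let U be the number unemployed. The labor force is E + U, and U/(E+U) = 0.0525.
So U = 0.0525 × 174.23 / (1 − 0.0525) = 9.1471 / 0.9475 ≈ 9.65 million.

About 9.65 million are unemployed.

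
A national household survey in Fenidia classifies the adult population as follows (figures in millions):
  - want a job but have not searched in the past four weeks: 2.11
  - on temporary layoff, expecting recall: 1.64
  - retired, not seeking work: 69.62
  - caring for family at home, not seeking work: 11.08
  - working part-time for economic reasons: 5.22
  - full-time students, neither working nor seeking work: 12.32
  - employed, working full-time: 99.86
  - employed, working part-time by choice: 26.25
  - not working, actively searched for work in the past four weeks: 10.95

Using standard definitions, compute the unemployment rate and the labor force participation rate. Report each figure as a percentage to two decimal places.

Unemployment rate ≈ 8.75%; labor force participation rate ≈ 60.20%.

Employed = 5.22 + 99.86 + 26.25 = 131.33 million (anyone who worked, including part-time for economic reasons, counts as employed).
Unemployed = 1.64 + 10.95 = 12.59 million (jobless and actively searching, or on temporary layoff).
Labor force = 131.33 + 12.59 = 143.92 million.
Not in labor force = 2.11 + 69.62 + 11.08 + 12.32 = 95.13 million (those not working and not actively searching are outside the labor force — including those who want a job but have given up searching).
Civilian working-age population = 143.92 + 95.13 = 239.05 million.
Unemployment rate = 12.59 / 143.92 = 8.75%.
Labor force participation rate = 143.92 / 239.05 = 60.20%.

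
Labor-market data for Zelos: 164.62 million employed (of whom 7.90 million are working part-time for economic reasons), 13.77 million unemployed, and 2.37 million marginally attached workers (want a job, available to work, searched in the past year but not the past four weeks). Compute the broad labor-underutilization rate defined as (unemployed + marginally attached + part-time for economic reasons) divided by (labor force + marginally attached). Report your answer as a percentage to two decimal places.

Broad underutilization rate ≈ 13.30%.

Labor force = 164.62 + 13.77 = 178.39 million.
Numerator = 13.77 + 2.37 + 7.90 = 24.04 million.
Denominator = 178.39 + 2.37 = 180.76 million.
Broad rate = 24.04 / 180.76 = 13.30%.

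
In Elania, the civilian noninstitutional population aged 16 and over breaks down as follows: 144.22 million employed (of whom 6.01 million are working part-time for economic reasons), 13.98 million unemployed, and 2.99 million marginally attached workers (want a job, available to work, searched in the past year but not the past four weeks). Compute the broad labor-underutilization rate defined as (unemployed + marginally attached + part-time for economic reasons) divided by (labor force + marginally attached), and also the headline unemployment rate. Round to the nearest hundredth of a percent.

Labor force = 144.22 + 13.98 = 158.20 million.
Numerator = 13.98 + 2.99 + 6.01 = 22.98 million.
Denominator = 158.20 + 2.99 = 161.19 million.
Broad rate = 22.98 / 161.19 = 14.26%.
Headline unemployment rate = 13.98 / 158.20 = 8.84%.

Broad underutilization rate ≈ 14.26%; headline unemployment rate ≈ 8.84%.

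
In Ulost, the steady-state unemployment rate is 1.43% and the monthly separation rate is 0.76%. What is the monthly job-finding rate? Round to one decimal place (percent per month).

Job-finding rate ≈ 52.4% per month.

From u* = s/(s+f): f = s·(1−u)/u.
f = 0.76 × (1 − 0.0143) / 0.0143 = 0.7491 / 0.0143 ≈ 52.4% per month.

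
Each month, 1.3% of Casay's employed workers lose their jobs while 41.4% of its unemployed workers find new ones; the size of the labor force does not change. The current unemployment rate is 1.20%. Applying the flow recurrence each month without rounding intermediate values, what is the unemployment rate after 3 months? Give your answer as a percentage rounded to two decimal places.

Unemployment rate after three months ≈ 2.70%.

With a fixed labor force, u_{t+1} = u_t + s·(1−u_t) − f·u_t = u_t·(1−s−f) + s.
Here 1−s−f = 0.573 and s = 0.013.
u_1 = 0.012000 × 0.573 + 0.013 = 0.019876.
u_2 = 0.019876 × 0.573 + 0.013 = 0.024389.
u_3 = 0.024389 × 0.573 + 0.013 = 0.026975.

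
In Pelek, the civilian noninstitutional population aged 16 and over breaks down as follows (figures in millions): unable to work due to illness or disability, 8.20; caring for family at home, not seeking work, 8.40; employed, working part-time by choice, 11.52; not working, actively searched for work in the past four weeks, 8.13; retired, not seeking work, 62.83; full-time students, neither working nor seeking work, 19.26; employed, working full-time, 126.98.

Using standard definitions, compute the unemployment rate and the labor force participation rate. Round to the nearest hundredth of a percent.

Employed = 11.52 + 126.98 = 138.50 million.
Unemployed = 8.13 million.
Labor force = 138.50 + 8.13 = 146.63 million.
Not in labor force = 8.20 + 8.40 + 62.83 + 19.26 = 98.69 million (those not working and not actively searching are outside the labor force).
Civilian working-age population = 146.63 + 98.69 = 245.32 million.
Unemployment rate = 8.13 / 146.63 = 5.54%.
Labor force participation rate = 146.63 / 245.32 = 59.77%.

Unemployment rate ≈ 5.54%; labor force participation rate ≈ 59.77%.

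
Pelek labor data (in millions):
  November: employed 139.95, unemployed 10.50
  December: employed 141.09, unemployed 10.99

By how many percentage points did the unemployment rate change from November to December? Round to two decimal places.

The unemployment rate changed by +0.25 percentage points.

November: labor force = 139.95 + 10.50 = 150.45; u = 10.50/150.45 = 6.98%.
December: labor force = 141.09 + 10.99 = 152.08; u = 10.99/152.08 = 7.23%.
Change = 7.23% − 6.98% = +0.25 pp.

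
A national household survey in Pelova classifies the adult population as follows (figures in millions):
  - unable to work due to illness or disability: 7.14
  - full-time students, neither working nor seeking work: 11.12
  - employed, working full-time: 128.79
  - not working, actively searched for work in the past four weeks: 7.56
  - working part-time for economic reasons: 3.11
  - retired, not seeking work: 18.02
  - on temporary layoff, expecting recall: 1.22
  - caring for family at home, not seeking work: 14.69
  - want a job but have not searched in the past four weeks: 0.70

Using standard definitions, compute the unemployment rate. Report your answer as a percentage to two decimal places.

Unemployment rate ≈ 6.24%.

Employed = 128.79 + 3.11 = 131.90 million (anyone who worked, including part-time for economic reasons, counts as employed).
Unemployed = 7.56 + 1.22 = 8.78 million (jobless and actively searching, or on temporary layoff).
Labor force = 131.90 + 8.78 = 140.68 million.
Unemployment rate = 8.78 / 140.68 = 6.24%.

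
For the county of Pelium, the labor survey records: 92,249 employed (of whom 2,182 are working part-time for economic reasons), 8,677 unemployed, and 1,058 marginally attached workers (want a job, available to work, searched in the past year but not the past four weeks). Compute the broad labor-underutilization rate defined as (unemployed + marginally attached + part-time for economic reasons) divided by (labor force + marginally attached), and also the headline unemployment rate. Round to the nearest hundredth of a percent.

Labor force = 92,249 + 8,677 = 100,926.
Numerator = 8,677 + 1,058 + 2,182 = 11,917.
Denominator = 100,926 + 1,058 = 101,984.
Broad rate = 11,917 / 101,984 = 11.69%.
Headline unemployment rate = 8,677 / 100,926 = 8.60%.

Broad underutilization rate ≈ 11.69%; headline unemployment rate ≈ 8.60%.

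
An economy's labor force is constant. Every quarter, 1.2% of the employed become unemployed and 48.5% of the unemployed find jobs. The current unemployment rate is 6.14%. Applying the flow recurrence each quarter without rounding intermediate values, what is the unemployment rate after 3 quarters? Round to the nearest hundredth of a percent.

With a fixed labor force, u_{t+1} = u_t + s·(1−u_t) − f·u_t = u_t·(1−s−f) + s.
Here 1−s−f = 0.503 and s = 0.012.
u_1 = 0.061400 × 0.503 + 0.012 = 0.042884.
u_2 = 0.042884 × 0.503 + 0.012 = 0.033571.
u_3 = 0.033571 × 0.503 + 0.012 = 0.028886.

Unemployment rate after three quarters ≈ 2.89%.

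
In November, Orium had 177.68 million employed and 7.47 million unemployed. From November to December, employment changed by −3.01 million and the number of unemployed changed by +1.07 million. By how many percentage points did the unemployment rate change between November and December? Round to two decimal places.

The unemployment rate changed by +0.63 percentage points.

November: labor force = 177.68 + 7.47 = 185.15; u = 7.47/185.15 = 4.03%.
December: labor force = 174.67 + 8.54 = 183.21; u = 8.54/183.21 = 4.66%.
Change = 4.66% − 4.03% = +0.63 pp.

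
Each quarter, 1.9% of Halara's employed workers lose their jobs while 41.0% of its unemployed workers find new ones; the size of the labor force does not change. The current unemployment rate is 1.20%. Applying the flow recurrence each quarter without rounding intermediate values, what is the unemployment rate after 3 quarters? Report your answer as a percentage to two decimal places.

With a fixed labor force, u_{t+1} = u_t + s·(1−u_t) − f·u_t = u_t·(1−s−f) + s.
Here 1−s−f = 0.571 and s = 0.019.
u_1 = 0.012000 × 0.571 + 0.019 = 0.025852.
u_2 = 0.025852 × 0.571 + 0.019 = 0.033761.
u_3 = 0.033761 × 0.571 + 0.019 = 0.038278.

Unemployment rate after three quarters ≈ 3.83%.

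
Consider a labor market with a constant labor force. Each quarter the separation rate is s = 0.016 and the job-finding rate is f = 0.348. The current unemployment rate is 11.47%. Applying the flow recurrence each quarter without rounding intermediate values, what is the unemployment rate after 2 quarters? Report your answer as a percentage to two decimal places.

With a fixed labor force, u_{t+1} = u_t + s·(1−u_t) − f·u_t = u_t·(1−s−f) + s.
Here 1−s−f = 0.636 and s = 0.016.
u_1 = 0.114700 × 0.636 + 0.016 = 0.088949.
u_2 = 0.088949 × 0.636 + 0.016 = 0.072572.

Unemployment rate after two quarters ≈ 7.26%.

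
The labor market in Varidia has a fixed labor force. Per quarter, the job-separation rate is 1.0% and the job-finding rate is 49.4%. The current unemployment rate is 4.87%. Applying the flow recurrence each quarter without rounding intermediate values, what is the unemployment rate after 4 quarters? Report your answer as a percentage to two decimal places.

With a fixed labor force, u_{t+1} = u_t + s·(1−u_t) − f·u_t = u_t·(1−s−f) + s.
Here 1−s−f = 0.496 and s = 0.010.
u_1 = 0.048700 × 0.496 + 0.010 = 0.034155.
u_2 = 0.034155 × 0.496 + 0.010 = 0.026941.
u_3 = 0.026941 × 0.496 + 0.010 = 0.023363.
u_4 = 0.023363 × 0.496 + 0.010 = 0.021588.

Unemployment rate after four quarters ≈ 2.16%.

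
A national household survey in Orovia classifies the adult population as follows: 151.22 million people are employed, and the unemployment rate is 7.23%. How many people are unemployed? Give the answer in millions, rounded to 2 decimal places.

About 11.79 million are unemployed.

Let U be the number unemployed. The labor force is E + U, and U/(E+U) = 0.0723.
So U = 0.0723 × 151.22 / (1 − 0.0723) = 10.9332 / 0.9277 ≈ 11.79 million.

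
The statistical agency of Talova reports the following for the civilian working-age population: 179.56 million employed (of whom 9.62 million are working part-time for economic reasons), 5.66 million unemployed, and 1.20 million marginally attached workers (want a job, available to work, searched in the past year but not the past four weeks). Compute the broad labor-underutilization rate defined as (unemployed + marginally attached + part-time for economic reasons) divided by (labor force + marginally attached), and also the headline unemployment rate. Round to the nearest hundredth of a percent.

Labor force = 179.56 + 5.66 = 185.22 million.
Numerator = 5.66 + 1.20 + 9.62 = 16.48 million.
Denominator = 185.22 + 1.20 = 186.42 million.
Broad rate = 16.48 / 186.42 = 8.84%.
Headline unemployment rate = 5.66 / 185.22 = 3.06%.

Broad underutilization rate ≈ 8.84%; headline unemployment rate ≈ 3.06%.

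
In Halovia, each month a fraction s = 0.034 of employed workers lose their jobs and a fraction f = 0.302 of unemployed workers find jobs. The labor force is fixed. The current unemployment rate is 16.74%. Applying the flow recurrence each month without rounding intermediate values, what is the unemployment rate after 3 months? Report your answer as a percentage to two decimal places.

With a fixed labor force, u_{t+1} = u_t + s·(1−u_t) − f·u_t = u_t·(1−s−f) + s.
Here 1−s−f = 0.664 and s = 0.034.
u_1 = 0.167400 × 0.664 + 0.034 = 0.145154.
u_2 = 0.145154 × 0.664 + 0.034 = 0.130382.
u_3 = 0.130382 × 0.664 + 0.034 = 0.120574.

Unemployment rate after three months ≈ 12.06%.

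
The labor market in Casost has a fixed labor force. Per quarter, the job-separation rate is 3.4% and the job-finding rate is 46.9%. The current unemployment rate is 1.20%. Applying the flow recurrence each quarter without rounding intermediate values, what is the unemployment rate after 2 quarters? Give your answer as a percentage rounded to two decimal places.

Unemployment rate after two quarters ≈ 5.39%.

With a fixed labor force, u_{t+1} = u_t + s·(1−u_t) − f·u_t = u_t·(1−s−f) + s.
Here 1−s−f = 0.497 and s = 0.034.
u_1 = 0.012000 × 0.497 + 0.034 = 0.039964.
u_2 = 0.039964 × 0.497 + 0.034 = 0.053862.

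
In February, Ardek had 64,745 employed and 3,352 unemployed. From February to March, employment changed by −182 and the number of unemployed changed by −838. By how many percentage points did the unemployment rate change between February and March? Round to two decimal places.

February: labor force = 64,745 + 3,352 = 68,097; u = 3,352/68,097 = 4.92%.
March: labor force = 64,563 + 2,514 = 67,077; u = 2,514/67,077 = 3.75%.
Change = 3.75% − 4.92% = −1.17 pp.

The unemployment rate changed by −1.17 percentage points.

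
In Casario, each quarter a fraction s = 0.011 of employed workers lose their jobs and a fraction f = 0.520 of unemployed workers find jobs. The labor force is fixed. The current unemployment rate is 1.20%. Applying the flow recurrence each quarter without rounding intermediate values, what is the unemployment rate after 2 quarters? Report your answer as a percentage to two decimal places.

Unemployment rate after two quarters ≈ 1.88%.

With a fixed labor force, u_{t+1} = u_t + s·(1−u_t) − f·u_t = u_t·(1−s−f) + s.
Here 1−s−f = 0.469 and s = 0.011.
u_1 = 0.012000 × 0.469 + 0.011 = 0.016628.
u_2 = 0.016628 × 0.469 + 0.011 = 0.018799.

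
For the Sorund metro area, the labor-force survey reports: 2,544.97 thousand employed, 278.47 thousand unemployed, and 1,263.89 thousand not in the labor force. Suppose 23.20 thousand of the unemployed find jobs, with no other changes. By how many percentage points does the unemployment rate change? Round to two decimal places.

Initially, labor force = 2,544.97 + 278.47 = 2,823.44 thousand, so u = 278.47/2,823.44 = 9.86%.
After the change, unemployed falls and employed rises by 23.20; labor force unchanged → E = 2,568.17, U = 255.27, labor force = 2,823.44 thousand.
New unemployment rate = 255.27 / 2,823.44 = 9.04%.
Change = 9.04% − 9.86% = −0.82 percentage points.

The unemployment rate changes by −0.82 percentage points.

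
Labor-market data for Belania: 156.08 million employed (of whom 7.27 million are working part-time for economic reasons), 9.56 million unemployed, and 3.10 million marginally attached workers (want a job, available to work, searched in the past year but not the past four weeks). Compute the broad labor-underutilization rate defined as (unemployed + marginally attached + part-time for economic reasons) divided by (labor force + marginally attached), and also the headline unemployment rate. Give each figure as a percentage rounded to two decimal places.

Broad underutilization rate ≈ 11.81%; headline unemployment rate ≈ 5.77%.

Labor force = 156.08 + 9.56 = 165.64 million.
Numerator = 9.56 + 3.10 + 7.27 = 19.93 million.
Denominator = 165.64 + 3.10 = 168.74 million.
Broad rate = 19.93 / 168.74 = 11.81%.
Headline unemployment rate = 9.56 / 165.64 = 5.77%.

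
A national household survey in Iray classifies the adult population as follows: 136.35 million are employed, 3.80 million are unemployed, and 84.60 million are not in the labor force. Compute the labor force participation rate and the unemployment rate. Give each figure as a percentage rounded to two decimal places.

Labor force participation rate ≈ 62.36%; unemployment rate ≈ 2.71%.

Labor force = employed + unemployed = 136.35 + 3.80 = 140.15 million.
Working-age population = 140.15 + 84.60 = 224.75 million.
Unemployment rate = 3.80 / 140.15 = 2.71%.
Labor force participation rate = 140.15 / 224.75 = 62.36%.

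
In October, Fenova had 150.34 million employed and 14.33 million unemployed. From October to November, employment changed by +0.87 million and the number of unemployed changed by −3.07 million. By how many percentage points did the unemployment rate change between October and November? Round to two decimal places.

October: labor force = 150.34 + 14.33 = 164.67; u = 14.33/164.67 = 8.70%.
November: labor force = 151.21 + 11.26 = 162.47; u = 11.26/162.47 = 6.93%.
Change = 6.93% − 8.70% = −1.77 pp.

The unemployment rate changed by −1.77 percentage points.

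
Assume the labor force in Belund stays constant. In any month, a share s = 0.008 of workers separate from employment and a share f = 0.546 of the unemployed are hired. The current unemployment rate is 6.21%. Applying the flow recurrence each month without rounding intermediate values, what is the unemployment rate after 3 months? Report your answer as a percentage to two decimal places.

With a fixed labor force, u_{t+1} = u_t + s·(1−u_t) − f·u_t = u_t·(1−s−f) + s.
Here 1−s−f = 0.446 and s = 0.008.
u_1 = 0.062100 × 0.446 + 0.008 = 0.035697.
u_2 = 0.035697 × 0.446 + 0.008 = 0.023921.
u_3 = 0.023921 × 0.446 + 0.008 = 0.018669.

Unemployment rate after three months ≈ 1.87%.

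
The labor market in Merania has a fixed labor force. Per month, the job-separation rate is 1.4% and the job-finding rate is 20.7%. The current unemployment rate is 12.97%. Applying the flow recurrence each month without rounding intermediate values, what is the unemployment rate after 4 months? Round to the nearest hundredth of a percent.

With a fixed labor force, u_{t+1} = u_t + s·(1−u_t) − f·u_t = u_t·(1−s−f) + s.
Here 1−s−f = 0.779 and s = 0.014.
u_1 = 0.129700 × 0.779 + 0.014 = 0.115036.
u_2 = 0.115036 × 0.779 + 0.014 = 0.103613.
u_3 = 0.103613 × 0.779 + 0.014 = 0.094715.
u_4 = 0.094715 × 0.779 + 0.014 = 0.087783.

Unemployment rate after four months ≈ 8.78%.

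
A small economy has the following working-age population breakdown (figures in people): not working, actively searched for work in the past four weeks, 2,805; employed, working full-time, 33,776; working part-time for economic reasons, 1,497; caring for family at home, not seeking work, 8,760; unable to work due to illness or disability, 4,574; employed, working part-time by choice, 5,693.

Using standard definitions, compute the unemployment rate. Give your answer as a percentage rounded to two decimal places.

Employed = 33,776 + 1,497 + 5,693 = 40,966 (anyone who worked, including part-time for economic reasons, counts as employed).
Unemployed = 2,805.
Labor force = 40,966 + 2,805 = 43,771.
Unemployment rate = 2,805 / 43,771 = 6.41%.

Unemployment rate ≈ 6.41%.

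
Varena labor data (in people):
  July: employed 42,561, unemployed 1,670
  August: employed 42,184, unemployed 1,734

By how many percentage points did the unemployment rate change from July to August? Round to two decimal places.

The unemployment rate changed by +0.17 percentage points.

July: labor force = 42,561 + 1,670 = 44,231; u = 1,670/44,231 = 3.78%.
August: labor force = 42,184 + 1,734 = 43,918; u = 1,734/43,918 = 3.95%.
Change = 3.95% − 3.78% = +0.17 pp.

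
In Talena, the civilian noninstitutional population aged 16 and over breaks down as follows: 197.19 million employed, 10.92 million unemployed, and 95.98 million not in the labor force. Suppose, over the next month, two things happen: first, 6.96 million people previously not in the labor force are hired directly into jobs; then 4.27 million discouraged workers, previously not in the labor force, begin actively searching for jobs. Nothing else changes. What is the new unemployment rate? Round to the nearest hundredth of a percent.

Initially, labor force = 197.19 + 10.92 = 208.11 million, so u = 10.92/208.11 = 5.25%.
After the first change, employed and labor force both rise by 6.96; unemployed unchanged → E = 204.15, U = 10.92, labor force = 215.07 million.
After the second change, unemployed and labor force both rise by 4.27 → E = 204.15, U = 15.19, labor force = 219.34 million.
New unemployment rate = 15.19 / 219.34 = 6.93%.

New unemployment rate ≈ 6.93%.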